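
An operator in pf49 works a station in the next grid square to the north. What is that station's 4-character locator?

PG40

Latitude square 9; +1 → 10, wraps to 0, carry into field.
Latitude field F = 5; +1 → 6 = G.
The longitude characters are unchanged.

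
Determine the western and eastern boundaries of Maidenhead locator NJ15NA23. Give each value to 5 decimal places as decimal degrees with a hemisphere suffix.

Field N=13, J=9: +13·20° lon, +9·10° lat → SW at lon 80°, lat 0°.
Square 1, 5: +1·2° lon, +5·1° lat → SW at lon 82°, lat 5°.
Subsquare n=13, a=0: +13·0.0833333° lon, +0·0.0416667° lat → SW at lon 83.0833°, lat 5°.
Extended square 2, 3: +2·0.00833333° lon, +3·0.00416667° lat → SW at lon 83.1°, lat 5.0125°.
Cell spans 0.00833333° lon × 0.00416667° lat.
west 83.10000° E, east 83.10833° E.

83.10000° E, 83.10833° E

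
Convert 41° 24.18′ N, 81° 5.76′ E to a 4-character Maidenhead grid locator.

NN01

Shift to the Maidenhead origin (180°W, 90°S): lon 261.10, lat 131.40.
Field: 261.10/20 → 13 → N, 131.40/10 → 13 → N; chars NN.
Square: 1.10/2 → 0, 1.40/1 → 1; chars 01.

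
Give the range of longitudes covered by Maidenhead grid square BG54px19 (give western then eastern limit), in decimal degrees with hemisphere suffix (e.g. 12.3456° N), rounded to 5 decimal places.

148.74167° W, 148.73333° W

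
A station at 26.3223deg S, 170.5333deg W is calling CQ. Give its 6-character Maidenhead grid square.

Add 180° to longitude and 90° to latitude: 9.4667, 63.6777.
Field: 9.4667/20 → 0 → A, 63.6777/10 → 6 → G; chars AG.
Square: 9.4667/2 → 4, 3.6777/1 → 3; chars 43.
Subsquare: 1.4667/0.0833333 → 17 → r, 0.6777/0.0416667 → 16 → q; chars rq.

AG43rq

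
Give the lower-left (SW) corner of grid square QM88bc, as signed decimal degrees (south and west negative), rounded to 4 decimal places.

Field Q=16, M=12: +16·20° lon, +12·10° lat → SW at lon 140°, lat 30°.
Square 8, 8: +8·2° lon, +8·1° lat → SW at lon 156°, lat 38°.
Subsquare b=1, c=2: +1·0.0833333° lon, +2·0.0416667° lat → SW at lon 156.083°, lat 38.0833°.
latitude 38.0833, longitude 156.0833.

38.0833, 156.0833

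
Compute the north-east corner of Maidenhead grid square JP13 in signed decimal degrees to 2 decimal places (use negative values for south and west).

64.00, 4.00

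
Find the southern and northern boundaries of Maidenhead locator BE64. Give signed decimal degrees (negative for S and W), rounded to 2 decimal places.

Field B=1, E=4: +1·20° lon, +4·10° lat → SW at lon -160°, lat -50°.
Square 6, 4: +6·2° lon, +4·1° lat → SW at lon -148°, lat -46°.
Cell spans 2° lon × 1° lat.
south -46.00, north -45.00.

-46.00, -45.00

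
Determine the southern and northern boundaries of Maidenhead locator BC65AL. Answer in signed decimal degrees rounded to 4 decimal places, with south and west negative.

-64.5417, -64.5000

Field B=1, C=2: +1·20° lon, +2·10° lat → SW at lon -160°, lat -70°.
Square 6, 5: +6·2° lon, +5·1° lat → SW at lon -148°, lat -65°.
Subsquare a=0, l=11: +0·0.0833333° lon, +11·0.0416667° lat → SW at lon -148°, lat -64.5417°.
Cell spans 0.0833333° lon × 0.0416667° lat.
south -64.5417, north -64.5000.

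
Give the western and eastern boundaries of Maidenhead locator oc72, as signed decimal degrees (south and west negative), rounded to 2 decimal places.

Field O=14, C=2: +14·20° lon, +2·10° lat → SW at lon 100°, lat -70°.
Square 7, 2: +7·2° lon, +2·1° lat → SW at lon 114°, lat -68°.
Cell spans 2° lon × 1° lat.
west 114.00, east 116.00.

114.00, 116.00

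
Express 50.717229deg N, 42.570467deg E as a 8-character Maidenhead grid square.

LO10gr82

Shift to the Maidenhead origin (180°W, 90°S): lon 222.57047, lat 140.71723.
Field (20°×10°, letters A–R): 222.57047/20 → 11 → L, 140.71723/10 → 14 → O; chars LO.
Square (2°×1°, digits 0–9): 2.57047/2 → 1, 0.71723/1 → 0; chars 10.
Subsquare (5′×2.5′, letters a–x): 0.57047/0.0833333 → 6 → g, 0.71723/0.0416667 → 17 → r; chars gr.
Extended square (30″×15″, digits 0–9): 0.07047/0.00833333 → 8, 0.00890/0.00416667 → 2; chars 82.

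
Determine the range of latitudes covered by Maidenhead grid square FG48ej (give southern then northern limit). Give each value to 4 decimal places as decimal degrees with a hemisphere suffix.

21.6250° S, 21.5833° S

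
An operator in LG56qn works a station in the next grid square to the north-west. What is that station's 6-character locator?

LG56po

Longitude subsquare q = 16; −1 → 15 = p.
Latitude subsquare n = 13; +1 → 14 = o.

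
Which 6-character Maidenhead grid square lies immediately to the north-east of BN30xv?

BN40aw

Longitude subsquare x = 23; +1 → 24, wraps to 0 = a, carry into square.
Longitude square 3; +1 → 4.
Latitude subsquare v = 21; +1 → 22 = w.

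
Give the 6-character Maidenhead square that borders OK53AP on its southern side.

Latitude subsquare p = 15; −1 → 14 = o.
The longitude characters are unchanged.

OK53ao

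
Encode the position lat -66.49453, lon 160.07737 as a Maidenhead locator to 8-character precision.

Shift to the Maidenhead origin (180°W, 90°S): lon 340.07737, lat 23.50547.
Field: lon ⌊340.07737/20⌋ = 17 → R; lat ⌊23.50547/10⌋ = 2 → C.
Square: lon ⌊0.07737/2⌋ = 0; lat ⌊3.50547/1⌋ = 3.
Subsquare: lon ⌊0.07737/0.0833333⌋ = 0 → a; lat ⌊0.50547/0.0416667⌋ = 12 → m.
Extended square: lon ⌊0.07737/0.00833333⌋ = 9; lat ⌊0.00547/0.00416667⌋ = 1.

RC03am91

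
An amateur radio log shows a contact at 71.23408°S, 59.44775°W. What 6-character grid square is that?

GB08gs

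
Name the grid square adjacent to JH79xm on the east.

JH89am

Longitude subsquare x = 23; +1 → 24, wraps to 0 = a, carry into square.
Longitude square 7; +1 → 8.
The latitude characters are unchanged.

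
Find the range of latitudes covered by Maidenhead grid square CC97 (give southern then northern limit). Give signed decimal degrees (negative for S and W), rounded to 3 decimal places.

-63.000, -62.000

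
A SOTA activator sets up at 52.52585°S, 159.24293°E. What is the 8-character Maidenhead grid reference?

Offset from 180°W / 90°S: lon 339.24293°, lat 37.47415°.
Field (20°×10°, letters A–R): lon ⌊339.24293/20⌋ = 16 → Q; lat ⌊37.47415/10⌋ = 3 → D.
Square (2°×1°, digits 0–9): lon ⌊19.24293/2⌋ = 9; lat ⌊7.47415/1⌋ = 7.
Subsquare (5′×2.5′, letters a–x): lon ⌊1.24293/0.0833333⌋ = 14 → o; lat ⌊0.47415/0.0416667⌋ = 11 → l.
Extended square (30″×15″, digits 0–9): lon ⌊0.07626/0.00833333⌋ = 9; lat ⌊0.01582/0.00416667⌋ = 3.

QD97ol93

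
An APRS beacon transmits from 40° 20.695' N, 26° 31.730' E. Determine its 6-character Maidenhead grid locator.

Offset from 180°W / 90°S: lon 206.5288°, lat 130.3449°.
Field: lon ⌊206.5288/20⌋ = 10 → K; lat ⌊130.3449/10⌋ = 13 → N.
Square: lon ⌊6.5288/2⌋ = 3; lat ⌊0.3449/1⌋ = 0.
Subsquare: lon ⌊0.5288/0.0833333⌋ = 6 → g; lat ⌊0.3449/0.0416667⌋ = 8 → i.

KN30gi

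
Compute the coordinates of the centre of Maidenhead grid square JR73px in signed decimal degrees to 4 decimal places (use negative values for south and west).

Field J=9, R=17: +9·20° lon, +17·10° lat → SW at lon 0°, lat 80°.
Square 7, 3: +7·2° lon, +3·1° lat → SW at lon 14°, lat 83°.
Subsquare p=15, x=23: +15·0.0833333° lon, +23·0.0416667° lat → SW at lon 15.25°, lat 83.9583°.
Cell spans 0.0833333° lon × 0.0416667° lat. Centre is SW corner plus half of each.
latitude 83.9792, longitude 15.2917.

83.9792, 15.2917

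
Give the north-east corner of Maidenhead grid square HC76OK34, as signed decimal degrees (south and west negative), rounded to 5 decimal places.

Field H=7, C=2: +7·20° lon, +2·10° lat → SW at lon -40°, lat -70°.
Square 7, 6: +7·2° lon, +6·1° lat → SW at lon -26°, lat -64°.
Subsquare o=14, k=10: +14·0.0833333° lon, +10·0.0416667° lat → SW at lon -24.8333°, lat -63.5833°.
Extended square 3, 4: +3·0.00833333° lon, +4·0.00416667° lat → SW at lon -24.8083°, lat -63.5667°.
Cell spans 0.00833333° lon × 0.00416667° lat. NE corner is SW corner plus one full cell.
latitude -63.56250, longitude -24.80000.

-63.56250, -24.80000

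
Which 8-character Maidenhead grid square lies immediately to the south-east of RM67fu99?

RM67gu08

Longitude extended square 9; +1 → 10, wraps to 0, carry into subsquare.
Longitude subsquare f = 5; +1 → 6 = g.
Latitude extended square 9; −1 → 8.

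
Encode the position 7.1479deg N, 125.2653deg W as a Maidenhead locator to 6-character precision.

CJ77id

Add 180° to longitude and 90° to latitude: 54.7347, 97.1479.
Field (20°×10°, letters A–R): lon ⌊54.7347/20⌋ = 2 → C; lat ⌊97.1479/10⌋ = 9 → J.
Square (2°×1°, digits 0–9): lon ⌊14.7347/2⌋ = 7; lat ⌊7.1479/1⌋ = 7.
Subsquare (5′×2.5′, letters a–x): lon ⌊0.7347/0.0833333⌋ = 8 → i; lat ⌊0.1479/0.0416667⌋ = 3 → d.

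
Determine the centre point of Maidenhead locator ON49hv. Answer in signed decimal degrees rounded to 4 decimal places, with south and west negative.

Field O=14, N=13: +14·20° lon, +13·10° lat → SW at lon 100°, lat 40°.
Square 4, 9: +4·2° lon, +9·1° lat → SW at lon 108°, lat 49°.
Subsquare h=7, v=21: +7·0.0833333° lon, +21·0.0416667° lat → SW at lon 108.583°, lat 49.875°.
Cell spans 0.0833333° lon × 0.0416667° lat. Centre is SW corner plus half of each.
latitude 49.8958, longitude 108.6250.

49.8958, 108.6250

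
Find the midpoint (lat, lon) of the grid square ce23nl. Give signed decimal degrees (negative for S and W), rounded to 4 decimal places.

-46.5208, -134.8750

Field C=2, E=4: +2·20° lon, +4·10° lat → SW at lon -140°, lat -50°.
Square 2, 3: +2·2° lon, +3·1° lat → SW at lon -136°, lat -47°.
Subsquare n=13, l=11: +13·0.0833333° lon, +11·0.0416667° lat → SW at lon -134.917°, lat -46.5417°.
Cell spans 0.0833333° lon × 0.0416667° lat. Centre is SW corner plus half of each.
latitude -46.5208, longitude -134.8750.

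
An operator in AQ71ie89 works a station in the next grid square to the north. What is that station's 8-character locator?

AQ71if80

Latitude extended square 9; +1 → 10, wraps to 0, carry into subsquare.
Latitude subsquare e = 4; +1 → 5 = f.
The longitude characters are unchanged.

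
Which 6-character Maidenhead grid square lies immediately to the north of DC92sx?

DC93sa

Latitude subsquare x = 23; +1 → 24, wraps to 0 = a, carry into square.
Latitude square 2; +1 → 3.
The longitude characters are unchanged.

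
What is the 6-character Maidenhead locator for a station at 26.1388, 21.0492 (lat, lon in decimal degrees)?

KL06md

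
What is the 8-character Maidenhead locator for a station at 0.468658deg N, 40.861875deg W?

Shift to the Maidenhead origin (180°W, 90°S): lon 139.13813, lat 90.46866.
Field: lon ⌊139.13813/20⌋ = 6 → G; lat ⌊90.46866/10⌋ = 9 → J.
Square: lon ⌊19.13813/2⌋ = 9; lat ⌊0.46866/1⌋ = 0.
Subsquare: lon ⌊1.13813/0.0833333⌋ = 13 → n; lat ⌊0.46866/0.0416667⌋ = 11 → l.
Extended square: lon ⌊0.05479/0.00833333⌋ = 6; lat ⌊0.01032/0.00416667⌋ = 2.

GJ90nl62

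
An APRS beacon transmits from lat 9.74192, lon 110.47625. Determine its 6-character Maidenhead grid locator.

Shift to the Maidenhead origin (180°W, 90°S): lon 290.4762, lat 99.7419.
Field (20°×10°, letters A–R): 290.4762/20 → 14 → O, 99.7419/10 → 9 → J; chars OJ.
Square (2°×1°, digits 0–9): 10.4762/2 → 5, 9.7419/1 → 9; chars 59.
Subsquare (5′×2.5′, letters a–x): 0.4762/0.0833333 → 5 → f, 0.7419/0.0416667 → 17 → r; chars fr.

OJ59fr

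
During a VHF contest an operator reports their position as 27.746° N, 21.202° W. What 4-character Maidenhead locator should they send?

HL97

Shift to the Maidenhead origin (180°W, 90°S): lon 158.80, lat 117.75.
Field (20°×10°, letters A–R): 158.80/20 → 7 → H, 117.75/10 → 11 → L; chars HL.
Square (2°×1°, digits 0–9): 18.80/2 → 9, 7.75/1 → 7; chars 97.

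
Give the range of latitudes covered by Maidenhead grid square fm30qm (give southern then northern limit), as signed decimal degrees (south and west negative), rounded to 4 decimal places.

30.5000, 30.5417

Field F=5, M=12: +5·20° lon, +12·10° lat → SW at lon -80°, lat 30°.
Square 3, 0: +3·2° lon, +0·1° lat → SW at lon -74°, lat 30°.
Subsquare q=16, m=12: +16·0.0833333° lon, +12·0.0416667° lat → SW at lon -72.6667°, lat 30.5°.
Cell spans 0.0833333° lon × 0.0416667° lat.
south 30.5000, north 30.5417.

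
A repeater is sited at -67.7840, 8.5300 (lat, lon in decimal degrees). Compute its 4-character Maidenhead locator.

JC42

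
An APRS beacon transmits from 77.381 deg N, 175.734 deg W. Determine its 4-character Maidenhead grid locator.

AQ27

Add 180° to longitude and 90° to latitude: 4.27, 167.38.
Field: lon ⌊4.27/20⌋ = 0 → A; lat ⌊167.38/10⌋ = 16 → Q.
Square: lon ⌊4.27/2⌋ = 2; lat ⌊7.38/1⌋ = 7.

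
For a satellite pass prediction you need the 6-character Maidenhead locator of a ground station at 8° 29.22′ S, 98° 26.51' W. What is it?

Offset from 180°W / 90°S: lon 81.5582°, lat 81.5130°.
Field: 81.5582/20 → 4 → E, 81.5130/10 → 8 → I; chars EI.
Square: 1.5582/2 → 0, 1.5130/1 → 1; chars 01.
Subsquare: 1.5582/0.0833333 → 18 → s, 0.5130/0.0416667 → 12 → m; chars sm.

EI01sm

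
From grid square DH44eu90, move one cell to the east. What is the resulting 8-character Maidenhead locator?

DH44fu00

Longitude extended square 9; +1 → 10, wraps to 0, carry into subsquare.
Longitude subsquare e = 4; +1 → 5 = f.
The latitude characters are unchanged.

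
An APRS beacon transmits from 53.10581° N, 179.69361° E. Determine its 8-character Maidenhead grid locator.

RO93uc35

Shift to the Maidenhead origin (180°W, 90°S): lon 359.69361, lat 143.10581.
Field (20°×10°, letters A–R): lon ⌊359.69361/20⌋ = 17 → R; lat ⌊143.10581/10⌋ = 14 → O.
Square (2°×1°, digits 0–9): lon ⌊19.69361/2⌋ = 9; lat ⌊3.10581/1⌋ = 3.
Subsquare (5′×2.5′, letters a–x): lon ⌊1.69361/0.0833333⌋ = 20 → u; lat ⌊0.10581/0.0416667⌋ = 2 → c.
Extended square (30″×15″, digits 0–9): lon ⌊0.02694/0.00833333⌋ = 3; lat ⌊0.02248/0.00416667⌋ = 5.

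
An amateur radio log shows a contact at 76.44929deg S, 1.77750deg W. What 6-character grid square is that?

IB93cn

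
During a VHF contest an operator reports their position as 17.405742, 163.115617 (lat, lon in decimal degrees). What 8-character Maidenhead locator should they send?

Shift to the Maidenhead origin (180°W, 90°S): lon 343.11562, lat 107.40574.
Field: lon ⌊343.11562/20⌋ = 17 → R; lat ⌊107.40574/10⌋ = 10 → K.
Square: lon ⌊3.11562/2⌋ = 1; lat ⌊7.40574/1⌋ = 7.
Subsquare: lon ⌊1.11562/0.0833333⌋ = 13 → n; lat ⌊0.40574/0.0416667⌋ = 9 → j.
Extended square: lon ⌊0.03228/0.00833333⌋ = 3; lat ⌊0.03074/0.00416667⌋ = 7.

RK17nj37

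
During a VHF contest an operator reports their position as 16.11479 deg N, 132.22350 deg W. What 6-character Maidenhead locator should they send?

CK36vc

Shift to the Maidenhead origin (180°W, 90°S): lon 47.7765, lat 106.1148.
Field: 47.7765/20 → 2 → C, 106.1148/10 → 10 → K; chars CK.
Square: 7.7765/2 → 3, 6.1148/1 → 6; chars 36.
Subsquare: 1.7765/0.0833333 → 21 → v, 0.1148/0.0416667 → 2 → c; chars vc.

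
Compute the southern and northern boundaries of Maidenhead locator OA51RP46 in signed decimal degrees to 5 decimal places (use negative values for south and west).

Field O=14, A=0: +14·20° lon, +0·10° lat → SW at lon 100°, lat -90°.
Square 5, 1: +5·2° lon, +1·1° lat → SW at lon 110°, lat -89°.
Subsquare r=17, p=15: +17·0.0833333° lon, +15·0.0416667° lat → SW at lon 111.417°, lat -88.375°.
Extended square 4, 6: +4·0.00833333° lon, +6·0.00416667° lat → SW at lon 111.45°, lat -88.35°.
Cell spans 0.00833333° lon × 0.00416667° lat.
south -88.35000, north -88.34583.

-88.35000, -88.34583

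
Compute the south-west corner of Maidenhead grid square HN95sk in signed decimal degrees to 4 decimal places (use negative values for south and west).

45.4167, -20.5000

Field H=7, N=13: +7·20° lon, +13·10° lat → SW at lon -40°, lat 40°.
Square 9, 5: +9·2° lon, +5·1° lat → SW at lon -22°, lat 45°.
Subsquare s=18, k=10: +18·0.0833333° lon, +10·0.0416667° lat → SW at lon -20.5°, lat 45.4167°.
latitude 45.4167, longitude -20.5000.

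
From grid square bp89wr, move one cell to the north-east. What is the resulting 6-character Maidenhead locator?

BP89xs

Longitude subsquare w = 22; +1 → 23 = x.
Latitude subsquare r = 17; +1 → 18 = s.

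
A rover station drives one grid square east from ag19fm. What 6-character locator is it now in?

AG19gm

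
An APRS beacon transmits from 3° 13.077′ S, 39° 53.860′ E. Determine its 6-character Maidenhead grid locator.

Add 180° to longitude and 90° to latitude: 219.8977, 86.7820.
Field: 219.8977/20 → 10 → K, 86.7820/10 → 8 → I; chars KI.
Square: 19.8977/2 → 9, 6.7820/1 → 6; chars 96.
Subsquare: 1.8977/0.0833333 → 22 → w, 0.7820/0.0416667 → 18 → s; chars ws.

KI96ws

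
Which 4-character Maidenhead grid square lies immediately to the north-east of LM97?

MM08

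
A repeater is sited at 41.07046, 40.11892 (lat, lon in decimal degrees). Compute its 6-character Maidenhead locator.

Add 180° to longitude and 90° to latitude: 220.1189, 131.0705.
Field: lon ⌊220.1189/20⌋ = 11 → L; lat ⌊131.0705/10⌋ = 13 → N.
Square: lon ⌊0.1189/2⌋ = 0; lat ⌊1.0705/1⌋ = 1.
Subsquare: lon ⌊0.1189/0.0833333⌋ = 1 → b; lat ⌊0.0705/0.0416667⌋ = 1 → b.

LN01bb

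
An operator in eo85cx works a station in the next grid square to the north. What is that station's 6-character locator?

Latitude subsquare x = 23; +1 → 24, wraps to 0 = a, carry into square.
Latitude square 5; +1 → 6.
The longitude characters are unchanged.

EO86ca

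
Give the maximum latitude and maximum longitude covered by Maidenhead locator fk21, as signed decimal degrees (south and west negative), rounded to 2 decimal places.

12.00, -74.00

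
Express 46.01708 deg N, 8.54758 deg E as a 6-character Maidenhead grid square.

Offset from 180°W / 90°S: lon 188.5476°, lat 136.0171°.
Field: 188.5476/20 → 9 → J, 136.0171/10 → 13 → N; chars JN.
Square: 8.5476/2 → 4, 6.0171/1 → 6; chars 46.
Subsquare: 0.5476/0.0833333 → 6 → g, 0.0171/0.0416667 → 0 → a; chars ga.

JN46ga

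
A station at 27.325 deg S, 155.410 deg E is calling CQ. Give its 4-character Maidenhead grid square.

Shift to the Maidenhead origin (180°W, 90°S): lon 335.41, lat 62.67.
Field (20°×10°, letters A–R): 335.41/20 → 16 → Q, 62.67/10 → 6 → G; chars QG.
Square (2°×1°, digits 0–9): 15.41/2 → 7, 2.67/1 → 2; chars 72.

QG72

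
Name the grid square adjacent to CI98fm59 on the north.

Latitude extended square 9; +1 → 10, wraps to 0, carry into subsquare.
Latitude subsquare m = 12; +1 → 13 = n.
The longitude characters are unchanged.

CI98fn50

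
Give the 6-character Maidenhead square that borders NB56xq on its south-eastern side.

NB66ap

Longitude subsquare x = 23; +1 → 24, wraps to 0 = a, carry into square.
Longitude square 5; +1 → 6.
Latitude subsquare q = 16; −1 → 15 = p.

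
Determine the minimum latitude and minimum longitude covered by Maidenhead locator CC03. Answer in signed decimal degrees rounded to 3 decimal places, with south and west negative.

-67.000, -140.000

Field C=2, C=2: +2·20° lon, +2·10° lat → SW at lon -140°, lat -70°.
Square 0, 3: +0·2° lon, +3·1° lat → SW at lon -140°, lat -67°.
latitude -67.000, longitude -140.000.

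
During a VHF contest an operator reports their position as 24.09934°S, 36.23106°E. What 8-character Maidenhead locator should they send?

KG85cv76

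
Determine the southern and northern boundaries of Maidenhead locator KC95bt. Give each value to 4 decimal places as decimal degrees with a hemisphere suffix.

64.2083° S, 64.1667° S

Field K=10, C=2: +10·20° lon, +2·10° lat → SW at lon 20°, lat -70°.
Square 9, 5: +9·2° lon, +5·1° lat → SW at lon 38°, lat -65°.
Subsquare b=1, t=19: +1·0.0833333° lon, +19·0.0416667° lat → SW at lon 38.0833°, lat -64.2083°.
Cell spans 0.0833333° lon × 0.0416667° lat.
south 64.2083° S, north 64.1667° S.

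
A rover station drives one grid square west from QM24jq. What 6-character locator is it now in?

Longitude subsquare j = 9; −1 → 8 = i.
The latitude characters are unchanged.

QM24iq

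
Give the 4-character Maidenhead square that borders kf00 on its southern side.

KE09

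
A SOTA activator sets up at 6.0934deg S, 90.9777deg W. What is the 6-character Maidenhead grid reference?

EI43mv

Add 180° to longitude and 90° to latitude: 89.0223, 83.9066.
Field: lon ⌊89.0223/20⌋ = 4 → E; lat ⌊83.9066/10⌋ = 8 → I.
Square: lon ⌊9.0223/2⌋ = 4; lat ⌊3.9066/1⌋ = 3.
Subsquare: lon ⌊1.0223/0.0833333⌋ = 12 → m; lat ⌊0.9066/0.0416667⌋ = 21 → v.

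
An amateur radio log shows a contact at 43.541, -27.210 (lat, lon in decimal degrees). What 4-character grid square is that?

HN63

Shift to the Maidenhead origin (180°W, 90°S): lon 152.79, lat 133.54.
Field: lon ⌊152.79/20⌋ = 7 → H; lat ⌊133.54/10⌋ = 13 → N.
Square: lon ⌊12.79/2⌋ = 6; lat ⌊3.54/1⌋ = 3.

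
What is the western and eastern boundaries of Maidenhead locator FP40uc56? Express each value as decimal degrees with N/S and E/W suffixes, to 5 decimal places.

Field F=5, P=15: +5·20° lon, +15·10° lat → SW at lon -80°, lat 60°.
Square 4, 0: +4·2° lon, +0·1° lat → SW at lon -72°, lat 60°.
Subsquare u=20, c=2: +20·0.0833333° lon, +2·0.0416667° lat → SW at lon -70.3333°, lat 60.0833°.
Extended square 5, 6: +5·0.00833333° lon, +6·0.00416667° lat → SW at lon -70.2917°, lat 60.1083°.
Cell spans 0.00833333° lon × 0.00416667° lat.
west 70.29167° W, east 70.28333° W.

70.29167° W, 70.28333° W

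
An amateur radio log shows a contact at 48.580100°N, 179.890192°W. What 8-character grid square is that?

Add 180° to longitude and 90° to latitude: 0.10981, 138.58010.
Field (20°×10°, letters A–R): 0.10981/20 → 0 → A, 138.58010/10 → 13 → N; chars AN.
Square (2°×1°, digits 0–9): 0.10981/2 → 0, 8.58010/1 → 8; chars 08.
Subsquare (5′×2.5′, letters a–x): 0.10981/0.0833333 → 1 → b, 0.58010/0.0416667 → 13 → n; chars bn.
Extended square (30″×15″, digits 0–9): 0.02647/0.00833333 → 3, 0.03843/0.00416667 → 9; chars 39.

AN08bn39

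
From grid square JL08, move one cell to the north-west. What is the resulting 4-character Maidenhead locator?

IL99

Longitude square 0; −1 → -1, wraps to 9, carry into field.
Longitude field J = 9; −1 → 8 = I.
Latitude square 8; +1 → 9.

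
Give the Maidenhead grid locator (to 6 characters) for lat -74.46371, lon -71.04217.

FB45lm

Add 180° to longitude and 90° to latitude: 108.9578, 15.5363.
Field: 108.9578/20 → 5 → F, 15.5363/10 → 1 → B; chars FB.
Square: 8.9578/2 → 4, 5.5363/1 → 5; chars 45.
Subsquare: 0.9578/0.0833333 → 11 → l, 0.5363/0.0416667 → 12 → m; chars lm.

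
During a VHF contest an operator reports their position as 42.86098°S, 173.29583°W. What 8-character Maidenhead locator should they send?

AE37id43

Offset from 180°W / 90°S: lon 6.70417°, lat 47.13902°.
Field: 6.70417/20 → 0 → A, 47.13902/10 → 4 → E; chars AE.
Square: 6.70417/2 → 3, 7.13902/1 → 7; chars 37.
Subsquare: 0.70417/0.0833333 → 8 → i, 0.13902/0.0416667 → 3 → d; chars id.
Extended square: 0.03750/0.00833333 → 4, 0.01402/0.00416667 → 3; chars 43.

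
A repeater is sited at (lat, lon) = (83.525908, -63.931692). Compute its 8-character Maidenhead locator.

FR83am86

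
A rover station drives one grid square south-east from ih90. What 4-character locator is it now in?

JG09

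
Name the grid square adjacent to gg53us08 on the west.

GG53ts98

Longitude extended square 0; −1 → -1, wraps to 9, carry into subsquare.
Longitude subsquare u = 20; −1 → 19 = t.
The latitude characters are unchanged.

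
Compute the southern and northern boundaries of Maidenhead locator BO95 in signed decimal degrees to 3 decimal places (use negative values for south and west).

55.000, 56.000

Field B=1, O=14: +1·20° lon, +14·10° lat → SW at lon -160°, lat 50°.
Square 9, 5: +9·2° lon, +5·1° lat → SW at lon -142°, lat 55°.
Cell spans 2° lon × 1° lat.
south 55.000, north 56.000.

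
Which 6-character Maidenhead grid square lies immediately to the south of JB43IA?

JB42ix

Latitude subsquare a = 0; −1 → -1, wraps to 23 = x, carry into square.
Latitude square 3; −1 → 2.
The longitude characters are unchanged.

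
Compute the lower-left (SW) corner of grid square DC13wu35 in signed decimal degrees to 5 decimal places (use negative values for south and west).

-66.14583, -116.14167

Field D=3, C=2: +3·20° lon, +2·10° lat → SW at lon -120°, lat -70°.
Square 1, 3: +1·2° lon, +3·1° lat → SW at lon -118°, lat -67°.
Subsquare w=22, u=20: +22·0.0833333° lon, +20·0.0416667° lat → SW at lon -116.167°, lat -66.1667°.
Extended square 3, 5: +3·0.00833333° lon, +5·0.00416667° lat → SW at lon -116.142°, lat -66.1458°.
latitude -66.14583, longitude -116.14167.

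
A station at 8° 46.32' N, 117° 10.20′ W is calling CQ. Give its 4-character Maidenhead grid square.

Add 180° to longitude and 90° to latitude: 62.83, 98.77.
Field (20°×10°, letters A–R): lon ⌊62.83/20⌋ = 3 → D; lat ⌊98.77/10⌋ = 9 → J.
Square (2°×1°, digits 0–9): lon ⌊2.83/2⌋ = 1; lat ⌊8.77/1⌋ = 8.

DJ18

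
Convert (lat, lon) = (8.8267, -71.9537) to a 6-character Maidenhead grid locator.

FJ48at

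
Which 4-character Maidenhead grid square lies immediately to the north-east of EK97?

FK08

Longitude square 9; +1 → 10, wraps to 0, carry into field.
Longitude field E = 4; +1 → 5 = F.
Latitude square 7; +1 → 8.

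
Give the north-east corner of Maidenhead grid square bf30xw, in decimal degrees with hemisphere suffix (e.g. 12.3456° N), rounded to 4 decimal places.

Field B=1, F=5: +1·20° lon, +5·10° lat → SW at lon -160°, lat -40°.
Square 3, 0: +3·2° lon, +0·1° lat → SW at lon -154°, lat -40°.
Subsquare x=23, w=22: +23·0.0833333° lon, +22·0.0416667° lat → SW at lon -152.083°, lat -39.0833°.
Cell spans 0.0833333° lon × 0.0416667° lat. NE corner is SW corner plus one full cell.
latitude 39.0417° S, longitude 152.0000° W.

39.0417° S, 152.0000° W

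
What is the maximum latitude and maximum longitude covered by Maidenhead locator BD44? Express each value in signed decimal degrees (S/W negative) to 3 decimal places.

-55.000, -150.000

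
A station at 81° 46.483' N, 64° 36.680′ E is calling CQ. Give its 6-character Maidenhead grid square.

MR21hs

Add 180° to longitude and 90° to latitude: 244.6113, 171.7747.
Field: lon ⌊244.6113/20⌋ = 12 → M; lat ⌊171.7747/10⌋ = 17 → R.
Square: lon ⌊4.6113/2⌋ = 2; lat ⌊1.7747/1⌋ = 1.
Subsquare: lon ⌊0.6113/0.0833333⌋ = 7 → h; lat ⌊0.7747/0.0416667⌋ = 18 → s.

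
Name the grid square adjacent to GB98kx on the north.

GB99ka

Latitude subsquare x = 23; +1 → 24, wraps to 0 = a, carry into square.
Latitude square 8; +1 → 9.
The longitude characters are unchanged.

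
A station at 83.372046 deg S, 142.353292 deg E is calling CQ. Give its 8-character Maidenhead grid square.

Offset from 180°W / 90°S: lon 322.35329°, lat 6.62795°.
Field (20°×10°, letters A–R): 322.35329/20 → 16 → Q, 6.62795/10 → 0 → A; chars QA.
Square (2°×1°, digits 0–9): 2.35329/2 → 1, 6.62795/1 → 6; chars 16.
Subsquare (5′×2.5′, letters a–x): 0.35329/0.0833333 → 4 → e, 0.62795/0.0416667 → 15 → p; chars ep.
Extended square (30″×15″, digits 0–9): 0.01996/0.00833333 → 2, 0.00295/0.00416667 → 0; chars 20.

QA16ep20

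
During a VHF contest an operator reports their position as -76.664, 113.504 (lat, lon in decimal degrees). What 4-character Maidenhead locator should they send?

OB63

Shift to the Maidenhead origin (180°W, 90°S): lon 293.50, lat 13.34.
Field: lon ⌊293.50/20⌋ = 14 → O; lat ⌊13.34/10⌋ = 1 → B.
Square: lon ⌊13.50/2⌋ = 6; lat ⌊3.34/1⌋ = 3.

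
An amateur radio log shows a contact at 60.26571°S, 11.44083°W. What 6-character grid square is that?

Add 180° to longitude and 90° to latitude: 168.5592, 29.7343.
Field: lon ⌊168.5592/20⌋ = 8 → I; lat ⌊29.7343/10⌋ = 2 → C.
Square: lon ⌊8.5592/2⌋ = 4; lat ⌊9.7343/1⌋ = 9.
Subsquare: lon ⌊0.5592/0.0833333⌋ = 6 → g; lat ⌊0.7343/0.0416667⌋ = 17 → r.

IC49gr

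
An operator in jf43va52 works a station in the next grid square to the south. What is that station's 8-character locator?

JF43va51

Latitude extended square 2; −1 → 1.
The longitude characters are unchanged.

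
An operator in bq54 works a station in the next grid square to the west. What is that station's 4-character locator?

BQ44

Longitude square 5; −1 → 4.
The latitude characters are unchanged.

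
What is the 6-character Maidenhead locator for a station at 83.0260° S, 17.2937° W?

IA16ix

Shift to the Maidenhead origin (180°W, 90°S): lon 162.7063, lat 6.9740.
Field (20°×10°, letters A–R): lon ⌊162.7063/20⌋ = 8 → I; lat ⌊6.9740/10⌋ = 0 → A.
Square (2°×1°, digits 0–9): lon ⌊2.7063/2⌋ = 1; lat ⌊6.9740/1⌋ = 6.
Subsquare (5′×2.5′, letters a–x): lon ⌊0.7063/0.0833333⌋ = 8 → i; lat ⌊0.9740/0.0416667⌋ = 23 → x.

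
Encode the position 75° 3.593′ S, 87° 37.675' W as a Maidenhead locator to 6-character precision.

EB64ew

Shift to the Maidenhead origin (180°W, 90°S): lon 92.3721, lat 14.9401.
Field: 92.3721/20 → 4 → E, 14.9401/10 → 1 → B; chars EB.
Square: 12.3721/2 → 6, 4.9401/1 → 4; chars 64.
Subsquare: 0.3721/0.0833333 → 4 → e, 0.9401/0.0416667 → 22 → w; chars ew.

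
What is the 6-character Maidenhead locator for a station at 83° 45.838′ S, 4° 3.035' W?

IA76xf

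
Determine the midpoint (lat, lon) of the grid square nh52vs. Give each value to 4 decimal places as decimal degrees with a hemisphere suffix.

Field N=13, H=7: +13·20° lon, +7·10° lat → SW at lon 80°, lat -20°.
Square 5, 2: +5·2° lon, +2·1° lat → SW at lon 90°, lat -18°.
Subsquare v=21, s=18: +21·0.0833333° lon, +18·0.0416667° lat → SW at lon 91.75°, lat -17.25°.
Cell spans 0.0833333° lon × 0.0416667° lat. Centre is SW corner plus half of each.
latitude 17.2292° S, longitude 91.7917° E.

17.2292° S, 91.7917° E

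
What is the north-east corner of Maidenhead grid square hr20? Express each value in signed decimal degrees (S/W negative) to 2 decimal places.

81.00, -34.00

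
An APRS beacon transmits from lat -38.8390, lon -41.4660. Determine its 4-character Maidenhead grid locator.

Offset from 180°W / 90°S: lon 138.53°, lat 51.16°.
Field (20°×10°, letters A–R): 138.53/20 → 6 → G, 51.16/10 → 5 → F; chars GF.
Square (2°×1°, digits 0–9): 18.53/2 → 9, 1.16/1 → 1; chars 91.

GF91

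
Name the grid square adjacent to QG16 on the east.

QG26

Longitude square 1; +1 → 2.
The latitude characters are unchanged.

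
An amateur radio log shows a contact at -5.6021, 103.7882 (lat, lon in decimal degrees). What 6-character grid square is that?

OI14vj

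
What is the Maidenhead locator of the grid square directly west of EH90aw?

Longitude subsquare a = 0; −1 → -1, wraps to 23 = x, carry into square.
Longitude square 9; −1 → 8.
The latitude characters are unchanged.

EH80xw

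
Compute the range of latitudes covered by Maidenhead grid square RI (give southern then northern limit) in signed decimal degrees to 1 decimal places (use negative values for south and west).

Field R=17, I=8: +17·20° lon, +8·10° lat → SW at lon 160°, lat -10°.
Cell spans 20° lon × 10° lat.
south -10.0, north 0.0.

-10.0, 0.0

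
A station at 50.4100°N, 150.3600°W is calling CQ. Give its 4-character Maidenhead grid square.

BO40

Offset from 180°W / 90°S: lon 29.64°, lat 140.41°.
Field: 29.64/20 → 1 → B, 140.41/10 → 14 → O; chars BO.
Square: 9.64/2 → 4, 0.41/1 → 0; chars 40.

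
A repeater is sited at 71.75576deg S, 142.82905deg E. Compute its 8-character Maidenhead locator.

Shift to the Maidenhead origin (180°W, 90°S): lon 322.82905, lat 18.24424.
Field: lon ⌊322.82905/20⌋ = 16 → Q; lat ⌊18.24424/10⌋ = 1 → B.
Square: lon ⌊2.82905/2⌋ = 1; lat ⌊8.24424/1⌋ = 8.
Subsquare: lon ⌊0.82905/0.0833333⌋ = 9 → j; lat ⌊0.24424/0.0416667⌋ = 5 → f.
Extended square: lon ⌊0.07905/0.00833333⌋ = 9; lat ⌊0.03591/0.00416667⌋ = 8.

QB18jf98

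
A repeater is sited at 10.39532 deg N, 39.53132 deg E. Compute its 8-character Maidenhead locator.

KK90sj34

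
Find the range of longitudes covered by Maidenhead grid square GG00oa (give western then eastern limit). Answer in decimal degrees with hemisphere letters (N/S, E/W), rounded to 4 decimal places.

58.8333° W, 58.7500° W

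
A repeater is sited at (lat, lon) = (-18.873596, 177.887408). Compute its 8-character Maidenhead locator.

Add 180° to longitude and 90° to latitude: 357.88741, 71.12640.
Field (20°×10°, letters A–R): 357.88741/20 → 17 → R, 71.12640/10 → 7 → H; chars RH.
Square (2°×1°, digits 0–9): 17.88741/2 → 8, 1.12640/1 → 1; chars 81.
Subsquare (5′×2.5′, letters a–x): 1.88741/0.0833333 → 22 → w, 0.12640/0.0416667 → 3 → d; chars wd.
Extended square (30″×15″, digits 0–9): 0.05407/0.00833333 → 6, 0.00140/0.00416667 → 0; chars 60.

RH81wd60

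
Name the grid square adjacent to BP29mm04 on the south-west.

Longitude extended square 0; −1 → -1, wraps to 9, carry into subsquare.
Longitude subsquare m = 12; −1 → 11 = l.
Latitude extended square 4; −1 → 3.

BP29lm93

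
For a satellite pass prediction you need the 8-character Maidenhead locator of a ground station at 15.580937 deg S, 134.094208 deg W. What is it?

Offset from 180°W / 90°S: lon 45.90579°, lat 74.41906°.
Field: lon ⌊45.90579/20⌋ = 2 → C; lat ⌊74.41906/10⌋ = 7 → H.
Square: lon ⌊5.90579/2⌋ = 2; lat ⌊4.41906/1⌋ = 4.
Subsquare: lon ⌊1.90579/0.0833333⌋ = 22 → w; lat ⌊0.41906/0.0416667⌋ = 10 → k.
Extended square: lon ⌊0.07246/0.00833333⌋ = 8; lat ⌊0.00240/0.00416667⌋ = 0.

CH24wk80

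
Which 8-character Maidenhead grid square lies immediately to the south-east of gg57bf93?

GG57cf02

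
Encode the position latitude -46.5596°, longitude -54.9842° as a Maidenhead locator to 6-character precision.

Shift to the Maidenhead origin (180°W, 90°S): lon 125.0158, lat 43.4404.
Field (20°×10°, letters A–R): lon ⌊125.0158/20⌋ = 6 → G; lat ⌊43.4404/10⌋ = 4 → E.
Square (2°×1°, digits 0–9): lon ⌊5.0158/2⌋ = 2; lat ⌊3.4404/1⌋ = 3.
Subsquare (5′×2.5′, letters a–x): lon ⌊1.0158/0.0833333⌋ = 12 → m; lat ⌊0.4404/0.0416667⌋ = 10 → k.

GE23mk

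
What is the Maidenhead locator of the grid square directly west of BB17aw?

BB07xw

Longitude subsquare a = 0; −1 → -1, wraps to 23 = x, carry into square.
Longitude square 1; −1 → 0.
The latitude characters are unchanged.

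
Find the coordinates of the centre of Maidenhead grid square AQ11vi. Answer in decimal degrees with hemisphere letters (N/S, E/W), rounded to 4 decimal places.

Field A=0, Q=16: +0·20° lon, +16·10° lat → SW at lon -180°, lat 70°.
Square 1, 1: +1·2° lon, +1·1° lat → SW at lon -178°, lat 71°.
Subsquare v=21, i=8: +21·0.0833333° lon, +8·0.0416667° lat → SW at lon -176.25°, lat 71.3333°.
Cell spans 0.0833333° lon × 0.0416667° lat. Centre is SW corner plus half of each.
latitude 71.3542° N, longitude 176.2083° W.

71.3542° N, 176.2083° W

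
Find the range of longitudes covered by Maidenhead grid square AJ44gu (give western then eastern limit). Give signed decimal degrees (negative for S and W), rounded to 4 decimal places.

Field A=0, J=9: +0·20° lon, +9·10° lat → SW at lon -180°, lat 0°.
Square 4, 4: +4·2° lon, +4·1° lat → SW at lon -172°, lat 4°.
Subsquare g=6, u=20: +6·0.0833333° lon, +20·0.0416667° lat → SW at lon -171.5°, lat 4.83333°.
Cell spans 0.0833333° lon × 0.0416667° lat.
west -171.5000, east -171.4167.

-171.5000, -171.4167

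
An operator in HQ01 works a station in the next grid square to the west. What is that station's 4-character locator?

GQ91

Longitude square 0; −1 → -1, wraps to 9, carry into field.
Longitude field H = 7; −1 → 6 = G.
The latitude characters are unchanged.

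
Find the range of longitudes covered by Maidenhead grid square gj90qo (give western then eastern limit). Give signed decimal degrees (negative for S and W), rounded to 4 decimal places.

Field G=6, J=9: +6·20° lon, +9·10° lat → SW at lon -60°, lat 0°.
Square 9, 0: +9·2° lon, +0·1° lat → SW at lon -42°, lat 0°.
Subsquare q=16, o=14: +16·0.0833333° lon, +14·0.0416667° lat → SW at lon -40.6667°, lat 0.583333°.
Cell spans 0.0833333° lon × 0.0416667° lat.
west -40.6667, east -40.5833.

-40.6667, -40.5833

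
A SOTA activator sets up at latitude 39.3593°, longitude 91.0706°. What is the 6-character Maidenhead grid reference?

Shift to the Maidenhead origin (180°W, 90°S): lon 271.0706, lat 129.3593.
Field (20°×10°, letters A–R): lon ⌊271.0706/20⌋ = 13 → N; lat ⌊129.3593/10⌋ = 12 → M.
Square (2°×1°, digits 0–9): lon ⌊11.0706/2⌋ = 5; lat ⌊9.3593/1⌋ = 9.
Subsquare (5′×2.5′, letters a–x): lon ⌊1.0706/0.0833333⌋ = 12 → m; lat ⌊0.3593/0.0416667⌋ = 8 → i.

NM59mi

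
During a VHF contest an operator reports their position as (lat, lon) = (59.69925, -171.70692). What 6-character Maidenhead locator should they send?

AO49dq

Offset from 180°W / 90°S: lon 8.2931°, lat 149.6993°.
Field (20°×10°, letters A–R): 8.2931/20 → 0 → A, 149.6993/10 → 14 → O; chars AO.
Square (2°×1°, digits 0–9): 8.2931/2 → 4, 9.6993/1 → 9; chars 49.
Subsquare (5′×2.5′, letters a–x): 0.2931/0.0833333 → 3 → d, 0.6993/0.0416667 → 16 → q; chars dq.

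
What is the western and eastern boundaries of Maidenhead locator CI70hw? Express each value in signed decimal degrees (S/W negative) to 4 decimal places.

-125.4167, -125.3333

Field C=2, I=8: +2·20° lon, +8·10° lat → SW at lon -140°, lat -10°.
Square 7, 0: +7·2° lon, +0·1° lat → SW at lon -126°, lat -10°.
Subsquare h=7, w=22: +7·0.0833333° lon, +22·0.0416667° lat → SW at lon -125.417°, lat -9.08333°.
Cell spans 0.0833333° lon × 0.0416667° lat.
west -125.4167, east -125.3333.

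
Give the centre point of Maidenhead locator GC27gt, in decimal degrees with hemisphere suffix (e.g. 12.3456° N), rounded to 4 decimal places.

62.1875° S, 55.4583° W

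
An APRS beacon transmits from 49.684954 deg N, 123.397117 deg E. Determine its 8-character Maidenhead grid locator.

PN19qq74

Add 180° to longitude and 90° to latitude: 303.39712, 139.68495.
Field: lon ⌊303.39712/20⌋ = 15 → P; lat ⌊139.68495/10⌋ = 13 → N.
Square: lon ⌊3.39712/2⌋ = 1; lat ⌊9.68495/1⌋ = 9.
Subsquare: lon ⌊1.39712/0.0833333⌋ = 16 → q; lat ⌊0.68495/0.0416667⌋ = 16 → q.
Extended square: lon ⌊0.06378/0.00833333⌋ = 7; lat ⌊0.01829/0.00416667⌋ = 4.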